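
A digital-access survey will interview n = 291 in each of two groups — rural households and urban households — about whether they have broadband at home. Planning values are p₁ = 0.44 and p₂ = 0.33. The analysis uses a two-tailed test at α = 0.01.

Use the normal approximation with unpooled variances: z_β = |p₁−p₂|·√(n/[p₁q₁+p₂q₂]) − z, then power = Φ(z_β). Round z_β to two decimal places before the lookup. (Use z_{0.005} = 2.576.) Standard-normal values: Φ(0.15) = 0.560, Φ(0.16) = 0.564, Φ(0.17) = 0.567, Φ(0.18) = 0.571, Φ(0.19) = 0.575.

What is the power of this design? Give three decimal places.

Power ≈ 0.567

z_β = |p₁−p₂|·√(n/[p₁q₁+p₂q₂]) − z_{α/2}
    = 0.11 · √(291/0.4675) − 2.576
    = 0.11 · 24.9491 − 2.576
    = 2.7444 − 2.576 = 0.1684 → 0.17
Power = Φ(0.17) = 0.567.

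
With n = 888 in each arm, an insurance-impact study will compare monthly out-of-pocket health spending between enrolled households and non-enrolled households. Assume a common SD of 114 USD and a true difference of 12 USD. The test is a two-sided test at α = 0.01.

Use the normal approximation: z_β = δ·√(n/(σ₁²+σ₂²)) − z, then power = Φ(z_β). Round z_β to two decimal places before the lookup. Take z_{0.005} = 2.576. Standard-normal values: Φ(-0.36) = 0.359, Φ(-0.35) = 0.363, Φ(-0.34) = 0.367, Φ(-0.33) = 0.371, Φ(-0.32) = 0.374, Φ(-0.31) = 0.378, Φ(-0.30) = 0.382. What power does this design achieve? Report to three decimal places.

z_β = δ·√(n/(σ₁²+σ₂²)) − z_{α/2}
    = 12 · √(888/25992) − 2.576
    = 12 · 0.18484 − 2.576
    = 2.2180 − 2.576 = -0.3580 → -0.36
Power = Φ(-0.36) = 0.359.

Power ≈ 0.359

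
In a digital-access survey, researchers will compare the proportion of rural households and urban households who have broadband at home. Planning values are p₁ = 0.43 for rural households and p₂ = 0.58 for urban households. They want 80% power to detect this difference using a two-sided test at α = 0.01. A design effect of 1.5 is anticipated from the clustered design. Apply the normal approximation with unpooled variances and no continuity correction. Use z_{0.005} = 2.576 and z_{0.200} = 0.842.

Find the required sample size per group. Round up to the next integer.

n = 381 per group

n = (z_{α/2} + z_β)² · [p₁(1−p₁) + p₂(1−p₂)] / (p₁ − p₂)²
  = (2.576 + 0.842)² · (0.43·0.57 + 0.58·0.42) / (-0.15)²
  = (3.418)² · (0.2451 + 0.2436) / 0.0225
  = 11.6827 · 0.4887 / 0.0225
  = 253.75
Design effect: 1.5 × 253.75 = 380.62.
Round up → n = 381 per group.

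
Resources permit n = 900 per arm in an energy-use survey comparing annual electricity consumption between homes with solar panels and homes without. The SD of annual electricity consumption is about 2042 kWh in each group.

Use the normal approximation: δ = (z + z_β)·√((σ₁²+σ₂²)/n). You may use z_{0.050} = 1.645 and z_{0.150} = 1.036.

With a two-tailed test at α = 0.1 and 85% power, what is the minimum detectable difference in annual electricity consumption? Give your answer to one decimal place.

δ = (z_{α/2} + z_β) · √((σ₁²+σ₂²)/n)
  = (1.645 + 1.036) · √(8339528/900)
  = 2.681 · √9266.1
  = 2.681 · 96.2608
  = 258.0752

Minimum detectable difference ≈ 258.1 kWh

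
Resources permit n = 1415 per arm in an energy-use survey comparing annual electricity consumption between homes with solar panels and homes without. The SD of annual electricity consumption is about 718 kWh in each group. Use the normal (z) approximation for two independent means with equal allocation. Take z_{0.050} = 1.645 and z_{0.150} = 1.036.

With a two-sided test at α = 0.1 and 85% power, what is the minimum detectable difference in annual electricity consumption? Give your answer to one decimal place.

Minimum detectable difference ≈ 72.4 kWh

δ = (z_{α/2} + z_β) · √((σ₁²+σ₂²)/n)
  = (1.645 + 1.036) · √(1031048/1415)
  = 2.681 · √728.6558
  = 2.681 · 26.9936
  = 72.3699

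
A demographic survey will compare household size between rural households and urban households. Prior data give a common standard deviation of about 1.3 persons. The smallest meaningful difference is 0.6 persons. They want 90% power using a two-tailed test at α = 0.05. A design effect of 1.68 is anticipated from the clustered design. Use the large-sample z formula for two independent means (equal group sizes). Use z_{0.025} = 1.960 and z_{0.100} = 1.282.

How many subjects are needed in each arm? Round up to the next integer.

n = (z_{α/2} + z_β)² · (σ₁² + σ₂²) / δ²
  = (1.960 + 1.282)² · (2·1.3² = 3.38) / 0.6²
  = 10.5106 · 3.38 / 0.36
  = 98.68
Design effect: 1.68 × 98.68 = 165.79.
Round up → n = 166 per group.

n = 166 per group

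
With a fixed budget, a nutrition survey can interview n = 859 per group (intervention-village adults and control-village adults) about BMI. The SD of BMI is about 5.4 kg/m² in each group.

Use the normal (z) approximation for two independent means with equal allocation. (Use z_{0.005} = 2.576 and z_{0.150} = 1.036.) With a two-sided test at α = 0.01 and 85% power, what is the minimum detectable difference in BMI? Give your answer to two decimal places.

Minimum detectable difference ≈ 0.94 kg/m²

δ = (z_{α/2} + z_β) · √((σ₁²+σ₂²)/n)
  = (2.576 + 1.036) · √(58.32/859)
  = 3.612 · √0.06789
  = 3.612 · 0.2606
  = 0.9412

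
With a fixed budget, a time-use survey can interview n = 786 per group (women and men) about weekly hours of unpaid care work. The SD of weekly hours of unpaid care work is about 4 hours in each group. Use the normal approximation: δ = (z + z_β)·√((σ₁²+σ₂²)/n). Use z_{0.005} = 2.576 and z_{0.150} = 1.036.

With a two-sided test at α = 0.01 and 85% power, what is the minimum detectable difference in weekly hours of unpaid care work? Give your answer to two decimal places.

δ = (z_{α/2} + z_β) · √((σ₁²+σ₂²)/n)
  = (2.576 + 1.036) · √(32/786)
  = 3.612 · √0.04071
  = 3.612 · 0.2018
  = 0.7288

Minimum detectable difference ≈ 0.73 hours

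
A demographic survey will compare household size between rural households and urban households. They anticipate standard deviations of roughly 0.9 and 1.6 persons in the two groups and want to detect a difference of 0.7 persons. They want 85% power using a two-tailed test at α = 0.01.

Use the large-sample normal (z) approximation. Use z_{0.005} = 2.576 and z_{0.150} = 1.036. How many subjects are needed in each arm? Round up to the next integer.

n = 90 per group

n = (z_{α/2} + z_β)² · (σ₁² + σ₂²) / δ²
  = (2.576 + 1.036)² · (0.9² + 1.6² = 3.37) / 0.7²
  = 13.0465 · 3.37 / 0.49
  = 89.73
Round up → n = 90 per group.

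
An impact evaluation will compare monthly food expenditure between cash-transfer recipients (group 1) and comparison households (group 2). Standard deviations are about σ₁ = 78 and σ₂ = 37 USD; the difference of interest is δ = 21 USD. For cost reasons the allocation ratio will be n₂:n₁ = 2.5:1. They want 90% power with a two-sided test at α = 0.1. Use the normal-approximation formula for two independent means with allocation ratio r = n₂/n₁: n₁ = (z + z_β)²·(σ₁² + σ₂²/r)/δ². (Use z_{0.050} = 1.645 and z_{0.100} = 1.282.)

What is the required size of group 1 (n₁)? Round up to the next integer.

n₁ = 129

n₁ = (z_{α/2} + z_β)² · (σ₁² + σ₂²/r) / δ²
   = (1.645 + 1.282)² · (78² + 37²/2.5) / 21²
   = 8.5673 · (6084 + 547.6) / 441
   = 8.5673 · 6631.6 / 441
   = 128.83
Round up → n₁ = 129; n₂ = r·n₁ = 2.5 × 129 = 323.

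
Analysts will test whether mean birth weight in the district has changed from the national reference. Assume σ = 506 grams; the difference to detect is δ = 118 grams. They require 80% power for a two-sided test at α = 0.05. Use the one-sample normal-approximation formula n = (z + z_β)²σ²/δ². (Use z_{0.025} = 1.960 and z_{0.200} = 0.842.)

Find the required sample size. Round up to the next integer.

n = (z_{α/2} + z_β)² · σ² / δ²
  = (1.960 + 0.842)² · 506² / 118²
  = 7.8512 · 256036 / 13924
  = 144.37
Round up → n = 145.

n = 145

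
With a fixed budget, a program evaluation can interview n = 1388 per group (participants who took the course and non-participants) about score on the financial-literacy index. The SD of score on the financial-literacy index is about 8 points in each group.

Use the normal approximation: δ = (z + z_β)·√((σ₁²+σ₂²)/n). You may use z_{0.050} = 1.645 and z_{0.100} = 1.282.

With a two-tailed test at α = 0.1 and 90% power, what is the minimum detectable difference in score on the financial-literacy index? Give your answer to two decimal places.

Minimum detectable difference ≈ 0.89 points

δ = (z_{α/2} + z_β) · √((σ₁²+σ₂²)/n)
  = (1.645 + 1.282) · √(128/1388)
  = 2.927 · √0.09222
  = 2.927 · 0.3037
  = 0.8889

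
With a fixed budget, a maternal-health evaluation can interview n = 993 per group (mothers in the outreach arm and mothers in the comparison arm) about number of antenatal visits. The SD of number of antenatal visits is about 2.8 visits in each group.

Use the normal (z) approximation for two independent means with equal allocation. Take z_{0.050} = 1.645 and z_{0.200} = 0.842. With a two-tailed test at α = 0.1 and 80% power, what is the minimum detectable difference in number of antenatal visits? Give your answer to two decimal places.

Minimum detectable difference ≈ 0.31 visits

δ = (z_{α/2} + z_β) · √((σ₁²+σ₂²)/n)
  = (1.645 + 0.842) · √(15.68/993)
  = 2.487 · √0.01579
  = 2.487 · 0.1257
  = 0.3125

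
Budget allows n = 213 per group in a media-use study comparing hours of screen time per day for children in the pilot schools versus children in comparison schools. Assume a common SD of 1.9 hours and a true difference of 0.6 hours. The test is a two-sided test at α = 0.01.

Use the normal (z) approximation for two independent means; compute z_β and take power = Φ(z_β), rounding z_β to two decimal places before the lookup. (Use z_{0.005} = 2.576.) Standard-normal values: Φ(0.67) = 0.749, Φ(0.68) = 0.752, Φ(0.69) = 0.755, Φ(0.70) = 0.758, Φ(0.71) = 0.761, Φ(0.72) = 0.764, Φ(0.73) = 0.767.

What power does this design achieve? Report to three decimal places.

z_β = δ·√(n/(σ₁²+σ₂²)) − z_{α/2}
    = 0.6 · √(213/7.22) − 2.576
    = 0.6 · 5.43152 − 2.576
    = 3.2589 − 2.576 = 0.6829 → 0.68
Power = Φ(0.68) = 0.752.

Power ≈ 0.752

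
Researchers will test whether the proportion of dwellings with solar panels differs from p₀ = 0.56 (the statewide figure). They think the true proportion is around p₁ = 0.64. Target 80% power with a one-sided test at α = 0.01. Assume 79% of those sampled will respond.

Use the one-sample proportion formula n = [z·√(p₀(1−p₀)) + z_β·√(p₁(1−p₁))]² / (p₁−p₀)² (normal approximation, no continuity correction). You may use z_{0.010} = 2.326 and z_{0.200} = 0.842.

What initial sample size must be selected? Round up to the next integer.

n = 481

n = [z_α·√(p₀q₀) + z_β·√(p₁q₁)]² / (p₁ − p₀)²
  = [2.326·√(0.56·0.44) + 0.842·√(0.64·0.36)]² / (0.08)²
  = [2.326·0.4964 + 0.842·0.4800]² / 0.0064
  = [1.5588]² / 0.0064
  = 379.64
Adjust for 79% response: 379.64 / 0.79 = 480.56.
Round up → n = 481.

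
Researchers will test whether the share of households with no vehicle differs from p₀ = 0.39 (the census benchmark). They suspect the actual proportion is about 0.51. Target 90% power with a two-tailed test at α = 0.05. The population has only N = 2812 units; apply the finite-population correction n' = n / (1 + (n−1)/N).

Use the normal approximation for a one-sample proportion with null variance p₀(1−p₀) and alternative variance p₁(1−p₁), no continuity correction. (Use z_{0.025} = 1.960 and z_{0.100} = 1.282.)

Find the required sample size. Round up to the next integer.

n = 167

n = [z_{α/2}·√(p₀q₀) + z_β·√(p₁q₁)]² / (p₁ − p₀)²
  = [1.960·√(0.39·0.61) + 1.282·√(0.51·0.49)]² / (0.12)²
  = [1.960·0.4877 + 1.282·0.4999]² / 0.0144
  = [1.5969]² / 0.0144
  = 177.08
Finite-population correction (N = 2812): 177.08 / (1 + (177.08 − 1)/2812) = 166.65.
Round up → n = 167.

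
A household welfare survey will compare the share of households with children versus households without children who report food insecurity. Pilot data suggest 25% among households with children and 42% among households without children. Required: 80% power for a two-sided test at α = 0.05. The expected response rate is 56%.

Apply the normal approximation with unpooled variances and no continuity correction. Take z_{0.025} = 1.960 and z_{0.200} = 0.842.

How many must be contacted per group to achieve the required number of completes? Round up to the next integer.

n = (z_{α/2} + z_β)² · [p₁(1−p₁) + p₂(1−p₂)] / (p₁ − p₂)²
  = (1.960 + 0.842)² · (0.25·0.75 + 0.42·0.58) / (-0.17)²
  = (2.802)² · (0.1875 + 0.2436) / 0.0289
  = 7.8512 · 0.4311 / 0.0289
  = 117.12
Adjust for 56% response: 117.12 / 0.56 = 209.14.
Round up → n = 210 per group.

n = 210 per group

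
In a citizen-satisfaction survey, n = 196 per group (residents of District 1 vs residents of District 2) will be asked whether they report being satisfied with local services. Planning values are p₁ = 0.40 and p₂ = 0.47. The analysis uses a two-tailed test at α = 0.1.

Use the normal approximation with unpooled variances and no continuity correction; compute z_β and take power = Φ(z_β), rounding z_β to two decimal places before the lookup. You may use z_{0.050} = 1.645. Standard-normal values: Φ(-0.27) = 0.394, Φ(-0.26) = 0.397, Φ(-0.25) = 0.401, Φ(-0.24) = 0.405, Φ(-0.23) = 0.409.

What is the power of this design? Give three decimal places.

Power ≈ 0.405

z_β = |p₁−p₂|·√(n/[p₁q₁+p₂q₂]) − z_{α/2}
    = 0.07 · √(196/0.4891) − 1.645
    = 0.07 · 20.0184 − 1.645
    = 1.4013 − 1.645 = -0.2437 → -0.24
Power = Φ(-0.24) = 0.405.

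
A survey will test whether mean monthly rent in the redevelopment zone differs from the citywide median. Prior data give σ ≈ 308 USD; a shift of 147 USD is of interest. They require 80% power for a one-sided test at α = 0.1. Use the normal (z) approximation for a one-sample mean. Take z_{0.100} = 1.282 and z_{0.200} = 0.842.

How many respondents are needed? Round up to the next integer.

n = (z_α + z_β)² · σ² / δ²
  = (1.282 + 0.842)² · 308² / 147²
  = 4.5114 · 94864 / 21609
  = 19.81
Round up → n = 20.

n = 20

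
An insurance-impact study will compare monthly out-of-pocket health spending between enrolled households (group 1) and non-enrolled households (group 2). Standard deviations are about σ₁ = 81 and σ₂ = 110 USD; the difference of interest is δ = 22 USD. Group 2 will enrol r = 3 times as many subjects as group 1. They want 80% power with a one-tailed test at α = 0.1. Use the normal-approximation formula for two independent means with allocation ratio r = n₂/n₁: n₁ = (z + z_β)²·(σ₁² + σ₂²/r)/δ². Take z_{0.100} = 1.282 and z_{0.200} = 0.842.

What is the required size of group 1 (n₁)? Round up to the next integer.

n₁ = (z_α + z_β)² · (σ₁² + σ₂²/r) / δ²
   = (1.282 + 0.842)² · (81² + 110²/3) / 22²
   = 4.5114 · (6561 + 4033.3) / 484
   = 4.5114 · 10594.3 / 484
   = 98.75
Round up → n₁ = 99; n₂ = r·n₁ = 3 × 99 = 297.

n₁ = 99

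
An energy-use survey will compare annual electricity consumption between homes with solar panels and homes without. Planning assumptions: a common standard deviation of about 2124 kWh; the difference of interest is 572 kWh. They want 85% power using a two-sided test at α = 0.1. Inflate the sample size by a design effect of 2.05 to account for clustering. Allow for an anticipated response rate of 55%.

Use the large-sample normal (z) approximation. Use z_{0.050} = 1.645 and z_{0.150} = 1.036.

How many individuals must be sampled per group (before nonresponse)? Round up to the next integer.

n = (z_{α/2} + z_β)² · (σ₁² + σ₂²) / δ²
  = (1.645 + 1.036)² · (2·2124² = 9022752) / 572²
  = 7.1878 · 9022752 / 327184
  = 198.22
Design effect: 2.05 × 198.22 = 406.34.
Adjust for 55% response: 406.34 / 0.55 = 738.81.
Round up → n = 739 per group.

n = 739 per group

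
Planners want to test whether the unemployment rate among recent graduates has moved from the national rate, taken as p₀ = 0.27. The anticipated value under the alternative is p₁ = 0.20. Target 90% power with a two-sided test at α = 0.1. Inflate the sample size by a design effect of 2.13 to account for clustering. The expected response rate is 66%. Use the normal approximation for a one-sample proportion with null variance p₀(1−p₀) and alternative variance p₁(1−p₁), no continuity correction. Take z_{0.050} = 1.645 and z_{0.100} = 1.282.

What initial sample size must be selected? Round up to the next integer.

n = 1018

n = [z_{α/2}·√(p₀q₀) + z_β·√(p₁q₁)]² / (p₁ − p₀)²
  = [1.645·√(0.27·0.73) + 1.282·√(0.20·0.80)]² / (-0.07)²
  = [1.645·0.4440 + 1.282·0.4000]² / 0.0049
  = [1.2431]² / 0.0049
  = 315.37
Design effect: 2.13 × 315.37 = 671.75.
Adjust for 66% response: 671.75 / 0.66 = 1017.80.
Round up → n = 1018.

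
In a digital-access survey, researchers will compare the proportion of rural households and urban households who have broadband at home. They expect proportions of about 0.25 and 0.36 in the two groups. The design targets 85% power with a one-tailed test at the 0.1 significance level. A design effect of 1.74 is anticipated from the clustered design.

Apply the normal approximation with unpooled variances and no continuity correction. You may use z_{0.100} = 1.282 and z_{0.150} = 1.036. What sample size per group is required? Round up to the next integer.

n = (z_α + z_β)² · [p₁(1−p₁) + p₂(1−p₂)] / (p₁ − p₂)²
  = (1.282 + 1.036)² · (0.25·0.75 + 0.36·0.64) / (-0.11)²
  = (2.318)² · (0.1875 + 0.2304) / 0.0121
  = 5.3731 · 0.4179 / 0.0121
  = 185.57
Design effect: 1.74 × 185.57 = 322.90.
Round up → n = 323 per group.

n = 323 per group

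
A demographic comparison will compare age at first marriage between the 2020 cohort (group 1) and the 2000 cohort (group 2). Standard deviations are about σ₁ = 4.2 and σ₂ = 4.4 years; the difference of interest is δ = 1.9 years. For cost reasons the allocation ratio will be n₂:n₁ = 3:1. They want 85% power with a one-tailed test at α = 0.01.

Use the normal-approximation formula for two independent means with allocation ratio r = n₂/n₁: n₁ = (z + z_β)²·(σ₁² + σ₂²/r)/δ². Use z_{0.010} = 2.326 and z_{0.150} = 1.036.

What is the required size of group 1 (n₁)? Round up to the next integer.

n₁ = (z_α + z_β)² · (σ₁² + σ₂²/r) / δ²
   = (2.326 + 1.036)² · (4.2² + 4.4²/3) / 1.9²
   = 11.3030 · (17.64 + 6.4533) / 3.61
   = 11.3030 · 24.0933 / 3.61
   = 75.44
Round up → n₁ = 76; n₂ = r·n₁ = 3 × 76 = 228.

n₁ = 76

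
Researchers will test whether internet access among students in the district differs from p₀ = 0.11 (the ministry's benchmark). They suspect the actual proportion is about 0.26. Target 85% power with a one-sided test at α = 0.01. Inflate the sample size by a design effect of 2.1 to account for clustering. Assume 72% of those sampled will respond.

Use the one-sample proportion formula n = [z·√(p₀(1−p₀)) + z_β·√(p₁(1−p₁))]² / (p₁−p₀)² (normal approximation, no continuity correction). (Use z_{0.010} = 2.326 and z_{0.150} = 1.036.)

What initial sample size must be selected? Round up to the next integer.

n = 182

n = [z_α·√(p₀q₀) + z_β·√(p₁q₁)]² / (p₁ − p₀)²
  = [2.326·√(0.11·0.89) + 1.036·√(0.26·0.74)]² / (0.15)²
  = [2.326·0.3129 + 1.036·0.4386]² / 0.0225
  = [1.1822]² / 0.0225
  = 62.12
Design effect: 2.1 × 62.12 = 130.44.
Adjust for 72% response: 130.44 / 0.72 = 181.17.
Round up → n = 182.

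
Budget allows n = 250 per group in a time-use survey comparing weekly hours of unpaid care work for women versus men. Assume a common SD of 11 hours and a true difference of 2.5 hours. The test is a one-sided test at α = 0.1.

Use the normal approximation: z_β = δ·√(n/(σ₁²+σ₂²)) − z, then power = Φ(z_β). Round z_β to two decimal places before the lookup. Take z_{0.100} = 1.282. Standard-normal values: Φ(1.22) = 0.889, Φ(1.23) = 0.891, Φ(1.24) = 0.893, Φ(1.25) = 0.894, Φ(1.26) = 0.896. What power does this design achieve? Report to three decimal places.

z_β = δ·√(n/(σ₁²+σ₂²)) − z_α
    = 2.5 · √(250/242) − 1.282
    = 2.5 · 1.01639 − 1.282
    = 2.5410 − 1.282 = 1.2590 → 1.26
Power = Φ(1.26) = 0.896.

Power ≈ 0.896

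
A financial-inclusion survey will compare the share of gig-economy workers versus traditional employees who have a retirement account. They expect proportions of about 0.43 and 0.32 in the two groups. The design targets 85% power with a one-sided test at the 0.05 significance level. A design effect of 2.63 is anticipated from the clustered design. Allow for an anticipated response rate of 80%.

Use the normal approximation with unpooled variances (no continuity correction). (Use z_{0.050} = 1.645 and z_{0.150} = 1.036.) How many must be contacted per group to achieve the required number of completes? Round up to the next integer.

n = 904 per group

n = (z_α + z_β)² · [p₁(1−p₁) + p₂(1−p₂)] / (p₁ − p₂)²
  = (1.645 + 1.036)² · (0.43·0.57 + 0.32·0.68) / (0.11)²
  = (2.681)² · (0.2451 + 0.2176) / 0.0121
  = 7.1878 · 0.4627 / 0.0121
  = 274.86
Design effect: 2.63 × 274.86 = 722.88.
Adjust for 80% response: 722.88 / 0.80 = 903.59.
Round up → n = 904 per group.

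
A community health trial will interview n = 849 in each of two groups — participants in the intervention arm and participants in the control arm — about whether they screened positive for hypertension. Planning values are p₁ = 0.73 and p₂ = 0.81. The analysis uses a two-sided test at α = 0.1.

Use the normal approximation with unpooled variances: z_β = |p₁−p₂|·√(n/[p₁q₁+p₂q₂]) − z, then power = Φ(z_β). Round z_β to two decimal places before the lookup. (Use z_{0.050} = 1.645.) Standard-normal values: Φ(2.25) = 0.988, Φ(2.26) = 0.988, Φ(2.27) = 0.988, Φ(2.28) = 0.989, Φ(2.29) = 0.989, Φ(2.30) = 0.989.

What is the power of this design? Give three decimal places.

Power ≈ 0.989

z_β = |p₁−p₂|·√(n/[p₁q₁+p₂q₂]) − z_{α/2}
    = 0.08 · √(849/0.3510) − 1.645
    = 0.08 · 49.1813 − 1.645
    = 3.9345 − 1.645 = 2.2895 → 2.29
Power = Φ(2.29) = 0.989.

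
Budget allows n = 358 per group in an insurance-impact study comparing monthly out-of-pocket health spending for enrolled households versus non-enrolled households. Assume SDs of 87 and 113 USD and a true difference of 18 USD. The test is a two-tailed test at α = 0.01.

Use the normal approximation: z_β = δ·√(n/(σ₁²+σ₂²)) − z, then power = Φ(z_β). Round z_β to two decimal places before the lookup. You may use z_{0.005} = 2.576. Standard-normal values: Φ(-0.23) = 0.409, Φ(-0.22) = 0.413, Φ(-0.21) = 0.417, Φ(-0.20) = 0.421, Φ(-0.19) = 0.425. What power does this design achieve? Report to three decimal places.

Power ≈ 0.425

z_β = δ·√(n/(σ₁²+σ₂²)) − z_{α/2}
    = 18 · √(358/20338) − 2.576
    = 18 · 0.13267 − 2.576
    = 2.3881 − 2.576 = -0.1879 → -0.19
Power = Φ(-0.19) = 0.425.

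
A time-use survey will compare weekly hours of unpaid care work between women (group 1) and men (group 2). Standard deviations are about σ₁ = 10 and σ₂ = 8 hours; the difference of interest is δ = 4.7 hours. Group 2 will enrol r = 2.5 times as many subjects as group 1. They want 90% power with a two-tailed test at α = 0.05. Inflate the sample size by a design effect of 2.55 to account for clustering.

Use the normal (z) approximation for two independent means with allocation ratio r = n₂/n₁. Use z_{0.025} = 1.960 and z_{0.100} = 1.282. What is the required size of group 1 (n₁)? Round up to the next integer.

n₁ = (z_{α/2} + z_β)² · (σ₁² + σ₂²/r) / δ²
   = (1.960 + 1.282)² · (10² + 8²/2.5) / 4.7²
   = 10.5106 · (100 + 25.6) / 22.09
   = 10.5106 · 125.6 / 22.09
   = 59.76
Design effect: 2.55 × 59.76 = 152.39.
Round up → n₁ = 153; n₂ = r·n₁ = 2.5 × 153 = 383.

n₁ = 153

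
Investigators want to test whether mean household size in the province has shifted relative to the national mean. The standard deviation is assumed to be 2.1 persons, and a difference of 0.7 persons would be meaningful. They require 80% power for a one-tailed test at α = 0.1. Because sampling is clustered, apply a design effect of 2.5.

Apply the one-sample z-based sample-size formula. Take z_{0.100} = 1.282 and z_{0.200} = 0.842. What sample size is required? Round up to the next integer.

n = 102

n = (z_α + z_β)² · σ² / δ²
  = (1.282 + 0.842)² · 2.1² / 0.7²
  = 4.5114 · 4.41 / 0.49
  = 40.60
Design effect: 2.5 × 40.60 = 101.51.
Round up → n = 102.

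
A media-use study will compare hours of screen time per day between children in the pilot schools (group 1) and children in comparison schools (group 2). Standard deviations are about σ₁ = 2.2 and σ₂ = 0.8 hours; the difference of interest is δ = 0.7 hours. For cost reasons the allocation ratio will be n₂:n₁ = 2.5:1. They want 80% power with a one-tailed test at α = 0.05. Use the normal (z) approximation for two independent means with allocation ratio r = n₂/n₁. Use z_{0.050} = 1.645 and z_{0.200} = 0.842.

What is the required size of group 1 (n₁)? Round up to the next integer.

n₁ = 65

n₁ = (z_α + z_β)² · (σ₁² + σ₂²/r) / δ²
   = (1.645 + 0.842)² · (2.2² + 0.8²/2.5) / 0.7²
   = 6.1852 · (4.84 + 0.256) / 0.49
   = 6.1852 · 5.096 / 0.49
   = 64.33
Round up → n₁ = 65; n₂ = r·n₁ = 2.5 × 65 = 163.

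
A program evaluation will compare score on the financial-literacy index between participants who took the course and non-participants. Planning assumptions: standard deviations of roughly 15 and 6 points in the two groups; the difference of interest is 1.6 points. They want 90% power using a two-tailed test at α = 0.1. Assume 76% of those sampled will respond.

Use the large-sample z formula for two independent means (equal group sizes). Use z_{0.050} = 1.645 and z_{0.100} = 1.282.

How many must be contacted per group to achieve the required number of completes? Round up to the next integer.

n = 1150 per group

n = (z_{α/2} + z_β)² · (σ₁² + σ₂²) / δ²
  = (1.645 + 1.282)² · (15² + 6² = 261) / 1.6²
  = 8.5673 · 261 / 2.56
  = 873.47
Adjust for 76% response: 873.47 / 0.76 = 1149.30.
Round up → n = 1150 per group.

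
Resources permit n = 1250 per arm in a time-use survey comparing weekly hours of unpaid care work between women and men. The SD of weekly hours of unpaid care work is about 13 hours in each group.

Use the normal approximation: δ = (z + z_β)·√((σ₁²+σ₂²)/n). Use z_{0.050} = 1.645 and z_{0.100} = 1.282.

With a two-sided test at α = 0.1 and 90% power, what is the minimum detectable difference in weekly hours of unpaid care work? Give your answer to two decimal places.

δ = (z_{α/2} + z_β) · √((σ₁²+σ₂²)/n)
  = (1.645 + 1.282) · √(338/1250)
  = 2.927 · √0.2704
  = 2.927 · 0.5200
  = 1.5220

Minimum detectable difference ≈ 1.52 hours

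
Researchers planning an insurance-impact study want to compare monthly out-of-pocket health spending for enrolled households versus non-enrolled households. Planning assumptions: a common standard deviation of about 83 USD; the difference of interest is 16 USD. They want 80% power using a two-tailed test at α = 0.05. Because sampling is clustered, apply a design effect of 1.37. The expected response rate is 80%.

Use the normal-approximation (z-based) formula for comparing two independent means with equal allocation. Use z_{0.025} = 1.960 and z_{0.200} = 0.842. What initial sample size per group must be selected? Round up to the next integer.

n = (z_{α/2} + z_β)² · (σ₁² + σ₂²) / δ²
  = (1.960 + 0.842)² · (2·83² = 13778) / 16²
  = 7.8512 · 13778 / 256
  = 422.55
Design effect: 1.37 × 422.55 = 578.90.
Adjust for 80% response: 578.90 / 0.80 = 723.62.
Round up → n = 724 per group.

n = 724 per group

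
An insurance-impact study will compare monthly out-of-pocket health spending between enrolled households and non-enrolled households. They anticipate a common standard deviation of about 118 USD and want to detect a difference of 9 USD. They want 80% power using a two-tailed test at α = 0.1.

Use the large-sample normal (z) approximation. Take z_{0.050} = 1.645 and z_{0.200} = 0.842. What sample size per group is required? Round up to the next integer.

n = 2127 per group

n = (z_{α/2} + z_β)² · (σ₁² + σ₂²) / δ²
  = (1.645 + 0.842)² · (2·118² = 27848) / 9²
  = 6.1852 · 27848 / 81
  = 2126.48
Round up → n = 2127 per group.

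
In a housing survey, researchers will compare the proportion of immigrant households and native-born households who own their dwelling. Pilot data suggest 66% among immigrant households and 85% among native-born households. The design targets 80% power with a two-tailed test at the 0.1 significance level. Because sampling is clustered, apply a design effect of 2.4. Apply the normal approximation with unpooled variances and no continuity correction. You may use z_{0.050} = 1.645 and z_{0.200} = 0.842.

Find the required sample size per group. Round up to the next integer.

n = 145 per group

n = (z_{α/2} + z_β)² · [p₁(1−p₁) + p₂(1−p₂)] / (p₁ − p₂)²
  = (1.645 + 0.842)² · (0.66·0.34 + 0.85·0.15) / (-0.19)²
  = (2.487)² · (0.2244 + 0.1275) / 0.0361
  = 6.1852 · 0.3519 / 0.0361
  = 60.29
Design effect: 2.4 × 60.29 = 144.70.
Round up → n = 145 per group.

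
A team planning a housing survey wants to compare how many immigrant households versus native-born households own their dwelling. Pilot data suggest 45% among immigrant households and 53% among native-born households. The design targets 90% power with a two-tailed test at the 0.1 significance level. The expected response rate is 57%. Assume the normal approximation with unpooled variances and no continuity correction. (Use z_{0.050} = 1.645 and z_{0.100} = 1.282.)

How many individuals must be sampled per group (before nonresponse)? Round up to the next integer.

n = (z_{α/2} + z_β)² · [p₁(1−p₁) + p₂(1−p₂)] / (p₁ − p₂)²
  = (1.645 + 1.282)² · (0.45·0.55 + 0.53·0.47) / (-0.08)²
  = (2.927)² · (0.2475 + 0.2491) / 0.0064
  = 8.5673 · 0.4966 / 0.0064
  = 664.77
Adjust for 57% response: 664.77 / 0.57 = 1166.27.
Round up → n = 1167 per group.

n = 1167 per group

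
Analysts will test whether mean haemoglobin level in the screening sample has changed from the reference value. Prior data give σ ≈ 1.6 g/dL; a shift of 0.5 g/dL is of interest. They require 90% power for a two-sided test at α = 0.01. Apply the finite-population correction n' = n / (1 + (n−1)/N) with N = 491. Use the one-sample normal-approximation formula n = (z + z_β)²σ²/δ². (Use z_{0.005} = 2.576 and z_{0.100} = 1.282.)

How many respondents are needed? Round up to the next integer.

n = (z_{α/2} + z_β)² · σ² / δ²
  = (2.576 + 1.282)² · 1.6² / 0.5²
  = 14.8842 · 2.56 / 0.25
  = 152.41
Finite-population correction (N = 491): 152.41 / (1 + (152.41 − 1)/491) = 116.49.
Round up → n = 117.

n = 117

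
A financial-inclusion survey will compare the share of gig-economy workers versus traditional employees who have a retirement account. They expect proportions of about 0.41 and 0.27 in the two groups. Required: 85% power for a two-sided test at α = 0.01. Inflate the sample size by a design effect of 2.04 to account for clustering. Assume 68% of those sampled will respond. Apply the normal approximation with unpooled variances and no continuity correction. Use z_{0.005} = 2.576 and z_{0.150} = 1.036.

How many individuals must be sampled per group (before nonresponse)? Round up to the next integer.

n = 877 per group

n = (z_{α/2} + z_β)² · [p₁(1−p₁) + p₂(1−p₂)] / (p₁ − p₂)²
  = (2.576 + 1.036)² · (0.41·0.59 + 0.27·0.73) / (0.14)²
  = (3.612)² · (0.2419 + 0.1971) / 0.0196
  = 13.0465 · 0.4390 / 0.0196
  = 292.22
Design effect: 2.04 × 292.22 = 596.12.
Adjust for 68% response: 596.12 / 0.68 = 876.65.
Round up → n = 877 per group.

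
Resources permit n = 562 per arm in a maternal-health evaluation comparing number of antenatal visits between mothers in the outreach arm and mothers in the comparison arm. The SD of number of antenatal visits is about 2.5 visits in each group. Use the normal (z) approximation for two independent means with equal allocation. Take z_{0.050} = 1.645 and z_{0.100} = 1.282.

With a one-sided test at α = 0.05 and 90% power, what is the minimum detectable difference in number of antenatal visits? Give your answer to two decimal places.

δ = (z_α + z_β) · √((σ₁²+σ₂²)/n)
  = (1.645 + 1.282) · √(12.5/562)
  = 2.927 · √0.02224
  = 2.927 · 0.1491
  = 0.4365

Minimum detectable difference ≈ 0.44 visits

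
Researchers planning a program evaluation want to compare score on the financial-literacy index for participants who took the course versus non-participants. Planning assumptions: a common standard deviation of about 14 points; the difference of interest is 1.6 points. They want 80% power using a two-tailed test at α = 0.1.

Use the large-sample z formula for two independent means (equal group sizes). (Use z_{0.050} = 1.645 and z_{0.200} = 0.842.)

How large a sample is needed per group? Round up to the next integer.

n = (z_{α/2} + z_β)² · (σ₁² + σ₂²) / δ²
  = (1.645 + 0.842)² · (2·14² = 392) / 1.6²
  = 6.1852 · 392 / 2.56
  = 947.10
Round up → n = 948 per group.

n = 948 per group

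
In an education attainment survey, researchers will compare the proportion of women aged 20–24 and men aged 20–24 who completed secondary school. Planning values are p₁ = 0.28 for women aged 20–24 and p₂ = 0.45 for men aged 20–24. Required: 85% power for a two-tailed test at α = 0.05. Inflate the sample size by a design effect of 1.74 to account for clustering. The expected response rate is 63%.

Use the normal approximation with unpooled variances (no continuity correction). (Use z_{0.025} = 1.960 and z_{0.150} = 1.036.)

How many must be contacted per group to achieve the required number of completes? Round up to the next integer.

n = (z_{α/2} + z_β)² · [p₁(1−p₁) + p₂(1−p₂)] / (p₁ − p₂)²
  = (1.960 + 1.036)² · (0.28·0.72 + 0.45·0.55) / (-0.17)²
  = (2.996)² · (0.2016 + 0.2475) / 0.0289
  = 8.9760 · 0.4491 / 0.0289
  = 139.49
Design effect: 1.74 × 139.49 = 242.70.
Adjust for 63% response: 242.70 / 0.63 = 385.25.
Round up → n = 386 per group.

n = 386 per group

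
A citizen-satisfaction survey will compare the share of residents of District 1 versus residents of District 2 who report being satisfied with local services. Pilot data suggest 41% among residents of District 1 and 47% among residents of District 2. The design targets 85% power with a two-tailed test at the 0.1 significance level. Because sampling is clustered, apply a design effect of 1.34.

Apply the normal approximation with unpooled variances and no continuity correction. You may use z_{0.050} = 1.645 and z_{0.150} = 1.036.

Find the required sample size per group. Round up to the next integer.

n = (z_{α/2} + z_β)² · [p₁(1−p₁) + p₂(1−p₂)] / (p₁ − p₂)²
  = (1.645 + 1.036)² · (0.41·0.59 + 0.47·0.53) / (-0.06)²
  = (2.681)² · (0.2419 + 0.2491) / 0.0036
  = 7.1878 · 0.4910 / 0.0036
  = 980.33
Design effect: 1.34 × 980.33 = 1313.64.
Round up → n = 1314 per group.

n = 1314 per group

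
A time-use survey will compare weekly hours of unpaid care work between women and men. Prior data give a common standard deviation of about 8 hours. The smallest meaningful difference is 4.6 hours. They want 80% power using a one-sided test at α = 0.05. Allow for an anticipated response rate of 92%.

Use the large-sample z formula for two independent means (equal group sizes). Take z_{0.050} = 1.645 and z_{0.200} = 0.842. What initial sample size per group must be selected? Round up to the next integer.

n = (z_α + z_β)² · (σ₁² + σ₂²) / δ²
  = (1.645 + 0.842)² · (2·8² = 128) / 4.6²
  = 6.1852 · 128 / 21.16
  = 37.42
Adjust for 92% response: 37.42 / 0.92 = 40.67.
Round up → n = 41 per group.

n = 41 per group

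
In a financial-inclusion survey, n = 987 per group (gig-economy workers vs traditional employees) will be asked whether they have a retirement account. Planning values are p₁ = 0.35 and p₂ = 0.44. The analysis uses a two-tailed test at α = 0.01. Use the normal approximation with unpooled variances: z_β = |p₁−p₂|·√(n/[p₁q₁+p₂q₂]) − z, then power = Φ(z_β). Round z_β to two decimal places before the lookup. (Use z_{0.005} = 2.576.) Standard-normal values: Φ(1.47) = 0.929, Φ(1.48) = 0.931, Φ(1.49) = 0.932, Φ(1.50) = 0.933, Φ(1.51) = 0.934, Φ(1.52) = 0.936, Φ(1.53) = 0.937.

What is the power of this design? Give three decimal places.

z_β = |p₁−p₂|·√(n/[p₁q₁+p₂q₂]) − z_{α/2}
    = 0.09 · √(987/0.4739) − 2.576
    = 0.09 · 45.6368 − 2.576
    = 4.1073 − 2.576 = 1.5313 → 1.53
Power = Φ(1.53) = 0.937.

Power ≈ 0.937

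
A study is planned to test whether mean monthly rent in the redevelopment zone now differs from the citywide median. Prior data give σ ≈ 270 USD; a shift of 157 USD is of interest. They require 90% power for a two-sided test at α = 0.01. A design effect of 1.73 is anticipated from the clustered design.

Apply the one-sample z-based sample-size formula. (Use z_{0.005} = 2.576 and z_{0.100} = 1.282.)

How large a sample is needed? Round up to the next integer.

n = (z_{α/2} + z_β)² · σ² / δ²
  = (2.576 + 1.282)² · 270² / 157²
  = 14.8842 · 72900 / 24649
  = 44.02
Design effect: 1.73 × 44.02 = 76.16.
Round up → n = 77.

n = 77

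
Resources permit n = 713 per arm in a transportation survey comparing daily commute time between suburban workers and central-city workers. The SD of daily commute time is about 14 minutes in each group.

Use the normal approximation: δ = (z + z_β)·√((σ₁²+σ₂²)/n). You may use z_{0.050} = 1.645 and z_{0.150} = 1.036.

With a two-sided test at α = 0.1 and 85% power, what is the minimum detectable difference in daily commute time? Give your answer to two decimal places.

δ = (z_{α/2} + z_β) · √((σ₁²+σ₂²)/n)
  = (1.645 + 1.036) · √(392/713)
  = 2.681 · √0.54979
  = 2.681 · 0.7415
  = 1.9879

Minimum detectable difference ≈ 1.99 minutes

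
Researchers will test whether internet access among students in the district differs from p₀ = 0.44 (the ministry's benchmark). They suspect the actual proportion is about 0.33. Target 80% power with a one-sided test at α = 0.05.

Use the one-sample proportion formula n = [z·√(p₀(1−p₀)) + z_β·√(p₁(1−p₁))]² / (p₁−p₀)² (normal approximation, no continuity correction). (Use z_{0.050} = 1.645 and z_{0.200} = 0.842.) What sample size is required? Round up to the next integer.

n = 122

n = [z_α·√(p₀q₀) + z_β·√(p₁q₁)]² / (p₁ − p₀)²
  = [1.645·√(0.44·0.56) + 0.842·√(0.33·0.67)]² / (-0.11)²
  = [1.645·0.4964 + 0.842·0.4702]² / 0.0121
  = [1.2125]² / 0.0121
  = 121.50
Round up → n = 122.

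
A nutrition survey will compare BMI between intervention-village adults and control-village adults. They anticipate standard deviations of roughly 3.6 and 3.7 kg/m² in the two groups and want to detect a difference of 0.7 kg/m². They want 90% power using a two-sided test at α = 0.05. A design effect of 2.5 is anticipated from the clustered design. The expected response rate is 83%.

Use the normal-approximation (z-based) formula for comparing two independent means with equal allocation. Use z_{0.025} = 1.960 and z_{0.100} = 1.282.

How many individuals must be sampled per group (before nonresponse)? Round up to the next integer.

n = (z_{α/2} + z_β)² · (σ₁² + σ₂²) / δ²
  = (1.960 + 1.282)² · (3.6² + 3.7² = 26.65) / 0.7²
  = 10.5106 · 26.65 / 0.49
  = 571.65
Design effect: 2.5 × 571.65 = 1429.11.
Adjust for 83% response: 1429.11 / 0.83 = 1721.83.
Round up → n = 1722 per group.

n = 1722 per group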